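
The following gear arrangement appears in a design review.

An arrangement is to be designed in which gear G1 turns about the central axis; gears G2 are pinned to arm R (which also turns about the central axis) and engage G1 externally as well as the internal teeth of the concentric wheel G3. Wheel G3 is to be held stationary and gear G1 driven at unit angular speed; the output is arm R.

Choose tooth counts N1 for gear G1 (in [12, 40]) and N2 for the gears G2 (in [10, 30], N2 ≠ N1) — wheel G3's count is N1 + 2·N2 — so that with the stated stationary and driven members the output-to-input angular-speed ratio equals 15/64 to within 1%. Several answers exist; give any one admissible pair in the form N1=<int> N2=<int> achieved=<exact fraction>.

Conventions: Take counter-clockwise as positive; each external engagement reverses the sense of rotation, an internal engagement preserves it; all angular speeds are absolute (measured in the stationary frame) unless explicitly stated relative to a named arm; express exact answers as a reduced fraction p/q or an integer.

N1=15 N2=17 achieved=15/64

topology: planetary set — design target 15/64, arm = carrier (Willis)
Willis with ω_ring = 0: ω_arm/ω_sun = N1/(N1+N3); set equal to 15/64  ⇒  N3/N1 = 1/(15/64) − 1 = 49/15
N3 = N1 + 2·N2  ⇒  N2/N1 = (N3/N1 − 1)/2 = (49/15 − 1)/2 = 17/15
smallest multiple with N1 ≥ 12 and N2 ≥ 10: k = 1  ⇒  N1 = 1·15 = 15, N2 = 1·17 = 17 (N1 ≤ 40, N2 ≤ 30, N2 ≠ N1 ✓), N3 = 15 + 2·17 = 49
check: N1/(N1+N3) with N1 = 15, N3 = 49 gives 15/64; |achieved − target| = 0 ≤ 3/1280 ✓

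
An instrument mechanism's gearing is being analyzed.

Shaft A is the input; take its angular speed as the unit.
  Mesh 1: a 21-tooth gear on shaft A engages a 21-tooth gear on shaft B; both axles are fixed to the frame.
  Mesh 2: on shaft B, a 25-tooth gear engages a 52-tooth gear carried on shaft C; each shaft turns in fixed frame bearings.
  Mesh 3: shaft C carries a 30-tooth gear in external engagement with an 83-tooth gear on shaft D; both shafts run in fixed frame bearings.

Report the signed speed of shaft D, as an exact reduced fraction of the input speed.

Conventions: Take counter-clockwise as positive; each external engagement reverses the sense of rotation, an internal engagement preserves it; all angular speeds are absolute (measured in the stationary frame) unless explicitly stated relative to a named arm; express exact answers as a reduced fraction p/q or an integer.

-375/2158

3-mesh fixed-axis compound train (all bearings frame-fixed)
mesh 1 [21T→21T]: |ω|/ω_in = 1×21/21 = 1, sense flips to −
mesh 2 [25T→52T]: |ω|/ω_in = 1×25/52 = 25/52, sense flips to +
mesh 3 [30T→83T]: |ω|/ω_in = (25/52)×30/83 = 375/2158, sense flips to −
signed output speed (× input speed) = -375/2158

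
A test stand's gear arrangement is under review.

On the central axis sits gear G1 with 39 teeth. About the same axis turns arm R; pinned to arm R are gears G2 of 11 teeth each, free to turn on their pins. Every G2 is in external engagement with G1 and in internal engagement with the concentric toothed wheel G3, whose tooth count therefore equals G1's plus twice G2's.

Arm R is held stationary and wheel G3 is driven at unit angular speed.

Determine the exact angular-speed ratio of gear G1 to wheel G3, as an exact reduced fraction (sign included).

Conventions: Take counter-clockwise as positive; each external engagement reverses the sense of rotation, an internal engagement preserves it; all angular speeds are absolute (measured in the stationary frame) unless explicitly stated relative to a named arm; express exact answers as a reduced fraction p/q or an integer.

class = planetary set [G3 = 39+2·11 = 61; Willis about the carrier]
ring teeth: 39 + 2·11 = 61
39(ω_sun−ω_arm) = −61(ω_ring−ω_arm),  ω_arm = 0, ω_ring = 1
ω_sun = 0 − (61/39)(1−0) = -61/39
ω_out/ω_in = -61/39

-61/39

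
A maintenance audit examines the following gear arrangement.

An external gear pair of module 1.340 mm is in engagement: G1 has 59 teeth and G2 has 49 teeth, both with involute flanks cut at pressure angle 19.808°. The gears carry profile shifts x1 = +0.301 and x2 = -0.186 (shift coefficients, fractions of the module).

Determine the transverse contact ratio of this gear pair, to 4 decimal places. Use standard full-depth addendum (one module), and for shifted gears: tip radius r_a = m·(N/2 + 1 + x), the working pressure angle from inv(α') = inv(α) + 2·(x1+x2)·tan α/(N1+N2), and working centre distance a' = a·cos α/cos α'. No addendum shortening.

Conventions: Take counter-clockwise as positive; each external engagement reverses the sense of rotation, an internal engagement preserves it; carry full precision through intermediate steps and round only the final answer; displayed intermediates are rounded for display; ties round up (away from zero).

recognized (one external pair, fixed centres): single-mesh tooth geometry, m = 1.340, N1 = 59, N2 = 49
base radii: r_b1 = 37.191147, r_b2 = 30.887563
tip radii: r_a1 = 41.273340, r_a2 = 33.920760
inv(α') = inv(19.808°) + 2·(+0.301-0.186)·tan α/(59+49) = 0.01523212  ⇒  α' = 20.14067°
a' = a·cos α / cos α' = 72.3600·cos 19.808°/cos 20.14067° = 72.512865
action lengths: √(r_a1²−r_b1²) = 17.897128, √(r_a2²−r_b2²) = 14.020572
base pitch p_b = π·m·cos α = 3.960659
CR = (17.897128 + 14.020572 − 72.512865·sin 20.14067°)/3.960659 = 1.754663
contact ratio ≈ 1.7547

1.7547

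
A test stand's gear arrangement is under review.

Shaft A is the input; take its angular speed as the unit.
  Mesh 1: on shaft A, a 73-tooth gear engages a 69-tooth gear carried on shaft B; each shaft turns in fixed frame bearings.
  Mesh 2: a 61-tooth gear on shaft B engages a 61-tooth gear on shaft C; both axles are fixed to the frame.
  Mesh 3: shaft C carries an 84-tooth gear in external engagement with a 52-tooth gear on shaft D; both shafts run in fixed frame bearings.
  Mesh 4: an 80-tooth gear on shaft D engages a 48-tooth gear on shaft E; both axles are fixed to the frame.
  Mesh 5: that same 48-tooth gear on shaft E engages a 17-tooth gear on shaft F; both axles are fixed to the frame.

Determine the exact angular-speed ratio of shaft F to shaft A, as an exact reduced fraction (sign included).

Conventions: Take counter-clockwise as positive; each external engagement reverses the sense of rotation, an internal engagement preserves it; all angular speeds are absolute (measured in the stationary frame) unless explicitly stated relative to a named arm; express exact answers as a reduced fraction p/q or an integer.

-40880/5083

class = fixed-axis compound train [5 meshes; 5 ratios multiply, 5 sense flips]
mesh 1 [73T→69T]: running ratio 73/69, sense −
mesh 2 [61T→61T]: running ratio 73/69, sense +
mesh 3 [84T→52T]: running ratio 511/299, sense −
mesh 4 [80T→48T]: running ratio 2555/897, sense +
mesh 5 [48T→17T]: running ratio 40880/5083, sense −
ω_out/ω_in = -40880/5083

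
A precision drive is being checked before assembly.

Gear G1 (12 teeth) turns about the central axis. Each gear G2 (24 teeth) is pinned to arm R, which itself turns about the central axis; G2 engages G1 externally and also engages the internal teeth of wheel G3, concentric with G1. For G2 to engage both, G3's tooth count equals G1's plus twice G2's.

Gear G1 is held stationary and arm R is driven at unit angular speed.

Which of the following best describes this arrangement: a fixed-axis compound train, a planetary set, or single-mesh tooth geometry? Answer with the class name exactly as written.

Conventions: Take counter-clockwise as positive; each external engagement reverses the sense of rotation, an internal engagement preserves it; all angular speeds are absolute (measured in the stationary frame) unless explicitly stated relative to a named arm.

topology: planetary set — G1 12T / G2 24T / G3 60T, arm = carrier (Willis)
classification: planetary set

planetary set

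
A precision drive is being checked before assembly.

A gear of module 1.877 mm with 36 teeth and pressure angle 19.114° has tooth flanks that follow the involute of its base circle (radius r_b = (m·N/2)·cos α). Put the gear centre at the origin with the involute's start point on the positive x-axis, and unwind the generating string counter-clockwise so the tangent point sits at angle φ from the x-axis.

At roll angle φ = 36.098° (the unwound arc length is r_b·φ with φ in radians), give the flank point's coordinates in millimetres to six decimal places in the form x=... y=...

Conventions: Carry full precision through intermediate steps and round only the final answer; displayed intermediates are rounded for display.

topology: single-mesh involute geometry — m = 1.877, N = 36
pitch radius r_p = m·N/2 = 1.877·36/2 = 33.786000
base radius r_b = r_p·cos α = 33.786000·cos 19.114° = 31.923342
roll angle φ = 36.098° = 0.63002895 rad
x = r_b·(cos φ + φ·sin φ) = 37.644114
y = r_b·(sin φ − φ·cos φ) = 2.557001

x=37.644114 y=2.557001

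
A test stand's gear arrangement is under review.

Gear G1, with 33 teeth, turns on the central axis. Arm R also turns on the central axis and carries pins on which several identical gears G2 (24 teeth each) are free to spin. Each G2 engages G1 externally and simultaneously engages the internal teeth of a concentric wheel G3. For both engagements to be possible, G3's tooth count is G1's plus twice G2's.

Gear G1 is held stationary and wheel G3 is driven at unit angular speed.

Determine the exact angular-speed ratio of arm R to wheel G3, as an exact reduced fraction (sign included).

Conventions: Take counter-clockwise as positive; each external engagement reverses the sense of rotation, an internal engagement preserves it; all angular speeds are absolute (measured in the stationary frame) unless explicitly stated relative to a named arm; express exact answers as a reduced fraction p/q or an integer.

topology: planetary set — G1 33T / G2 24T / G3 81T, arm = carrier (Willis)
ring teeth: 33 + 2·24 = 81
33(ω_sun−ω_arm) = −81(ω_ring−ω_arm),  ω_sun = 0, ω_ring = 1
33(0−ω_arm) = −81(1−ω_arm)  ⇒  114·ω_arm = 81  ⇒  ω_arm = 27/38
ω_out/ω_in = 27/38

27/38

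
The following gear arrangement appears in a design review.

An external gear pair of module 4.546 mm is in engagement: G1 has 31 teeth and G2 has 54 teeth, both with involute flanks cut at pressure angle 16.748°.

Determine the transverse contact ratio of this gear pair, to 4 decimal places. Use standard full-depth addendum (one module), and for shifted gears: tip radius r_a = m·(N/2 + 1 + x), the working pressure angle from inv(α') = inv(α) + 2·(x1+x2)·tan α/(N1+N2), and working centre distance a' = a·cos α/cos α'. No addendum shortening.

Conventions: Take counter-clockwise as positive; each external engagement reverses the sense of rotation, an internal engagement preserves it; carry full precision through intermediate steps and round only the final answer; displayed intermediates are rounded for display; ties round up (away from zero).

1.8979

single-mesh involute tooth geometry (31T engaging 54T at module 4.546)
base radii: r_b1 = 67.474060, r_b2 = 117.535459
tip radii: r_a1 = 75.009000, r_a2 = 127.288000
no profile shift: α' = α, a' = a
action lengths: √(r_a1²−r_b1²) = 32.765857, √(r_a2²−r_b2²) = 48.863595
base pitch p_b = π·m·cos α = 13.675872
CR = (32.765857 + 48.863595 − 193.205000·sin 16.74800°)/13.675872 = 1.897864
contact ratio ≈ 1.8979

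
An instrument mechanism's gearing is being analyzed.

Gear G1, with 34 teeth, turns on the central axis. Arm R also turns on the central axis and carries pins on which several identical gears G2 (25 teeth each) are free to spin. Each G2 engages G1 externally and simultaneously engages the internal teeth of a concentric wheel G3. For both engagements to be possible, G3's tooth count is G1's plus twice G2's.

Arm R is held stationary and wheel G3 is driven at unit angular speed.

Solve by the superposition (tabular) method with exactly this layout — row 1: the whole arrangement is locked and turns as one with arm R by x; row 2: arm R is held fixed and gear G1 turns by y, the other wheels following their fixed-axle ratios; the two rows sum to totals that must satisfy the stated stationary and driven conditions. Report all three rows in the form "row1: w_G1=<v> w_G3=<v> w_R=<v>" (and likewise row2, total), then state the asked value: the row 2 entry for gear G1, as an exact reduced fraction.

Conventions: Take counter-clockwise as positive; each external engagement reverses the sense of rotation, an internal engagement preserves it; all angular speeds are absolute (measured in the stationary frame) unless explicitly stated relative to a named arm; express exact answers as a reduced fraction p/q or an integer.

row1: w_G1=0 w_G3=0 w_R=0
row2: w_G1=-42/17 w_G3=1 w_R=0
total: w_G1=-42/17 w_G3=1 w_R=0
asked value: -42/17

class = planetary set [G3 = 34+2·25 = 84; Willis about the carrier]
superposition row 1 [locked train]: every member turns x
row 2 (arm held, sun turns y): ω_ring = −(34/84)·y, ω_arm = 0
boundary: total ω_arm = x = 0 and total ω_ring = x − (34/84)·y = 1  ⇒  y = -42/17, x = 0
row 2 ring = −(34/84)·(-42/17) = 1
totals (row 1 + row 2): sun 0 + (-42/17) = -42/17, ring 0 + 1 = 1, arm 0 + 0 = 0
asked cell (row2, sun) = -42/17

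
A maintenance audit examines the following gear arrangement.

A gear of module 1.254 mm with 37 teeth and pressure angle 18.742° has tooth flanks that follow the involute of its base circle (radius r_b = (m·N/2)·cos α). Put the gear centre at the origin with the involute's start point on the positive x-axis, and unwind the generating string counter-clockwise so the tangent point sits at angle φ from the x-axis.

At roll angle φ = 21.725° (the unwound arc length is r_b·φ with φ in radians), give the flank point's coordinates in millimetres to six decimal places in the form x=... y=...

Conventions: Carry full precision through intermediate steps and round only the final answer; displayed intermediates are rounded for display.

recognized (one wheel, involute flank): single-mesh tooth geometry, m = 1.254, N = 37
pitch radius r_p = m·N/2 = 1.254·37/2 = 23.199000
base radius r_b = r_p·cos α = 23.199000·cos 18.742° = 21.968873
roll angle φ = 21.725° = 0.37917278 rad
x = r_b·(cos φ + φ·sin φ) = 23.491816
y = r_b·(sin φ − φ·cos φ) = 0.393497

x=23.491816 y=0.393497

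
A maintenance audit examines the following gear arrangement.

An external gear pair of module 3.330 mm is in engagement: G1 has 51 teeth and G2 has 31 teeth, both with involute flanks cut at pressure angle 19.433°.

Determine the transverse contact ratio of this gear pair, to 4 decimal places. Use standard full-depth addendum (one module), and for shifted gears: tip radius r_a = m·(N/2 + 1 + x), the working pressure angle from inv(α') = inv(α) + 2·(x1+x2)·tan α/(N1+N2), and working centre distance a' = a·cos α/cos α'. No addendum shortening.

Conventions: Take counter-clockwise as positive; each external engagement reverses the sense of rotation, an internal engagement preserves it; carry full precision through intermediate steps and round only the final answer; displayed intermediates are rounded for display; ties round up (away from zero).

recognized (one external pair, fixed centres): single-mesh tooth geometry, m = 3.330, N1 = 51, N2 = 31
base radii: r_b1 = 80.077494, r_b2 = 48.674555
tip radii: r_a1 = 88.245000, r_a2 = 54.945000
no profile shift: α' = α, a' = a
action lengths: √(r_a1²−r_b1²) = 37.077959, √(r_a2²−r_b2²) = 25.490012
base pitch p_b = π·m·cos α = 9.865524
CR = (37.077959 + 25.490012 − 136.530000·sin 19.43300°)/9.865524 = 1.737753
contact ratio ≈ 1.7378

1.7378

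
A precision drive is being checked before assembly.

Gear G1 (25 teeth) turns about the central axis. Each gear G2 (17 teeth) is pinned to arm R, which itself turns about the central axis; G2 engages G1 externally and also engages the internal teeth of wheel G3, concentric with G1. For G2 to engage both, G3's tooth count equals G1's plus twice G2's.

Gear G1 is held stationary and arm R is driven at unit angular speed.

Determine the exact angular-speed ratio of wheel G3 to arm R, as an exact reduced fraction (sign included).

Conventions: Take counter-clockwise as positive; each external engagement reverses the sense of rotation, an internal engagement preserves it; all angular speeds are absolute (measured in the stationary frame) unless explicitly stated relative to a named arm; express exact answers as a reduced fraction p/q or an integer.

84/59

topology: planetary set — G1 25T / G2 17T / G3 59T, arm = carrier (Willis)
ring teeth: 25 + 2·17 = 59
25(ω_sun−ω_arm) = −59(ω_ring−ω_arm),  ω_sun = 0, ω_arm = 1
ω_ring = 1 − (25/59)(0−1) = 84/59
ω_out/ω_in = 84/59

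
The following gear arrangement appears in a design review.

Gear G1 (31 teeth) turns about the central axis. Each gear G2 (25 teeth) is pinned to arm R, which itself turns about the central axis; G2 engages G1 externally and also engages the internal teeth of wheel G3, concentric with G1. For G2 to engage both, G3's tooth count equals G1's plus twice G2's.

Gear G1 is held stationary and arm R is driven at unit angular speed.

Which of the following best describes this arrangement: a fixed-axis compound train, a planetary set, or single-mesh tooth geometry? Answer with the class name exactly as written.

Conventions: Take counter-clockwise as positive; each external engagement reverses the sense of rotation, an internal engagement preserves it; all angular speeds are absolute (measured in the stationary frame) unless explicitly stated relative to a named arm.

planetary set

topology: planetary set — G1 31T / G2 25T / G3 81T, arm = carrier (Willis)
classification: planetary set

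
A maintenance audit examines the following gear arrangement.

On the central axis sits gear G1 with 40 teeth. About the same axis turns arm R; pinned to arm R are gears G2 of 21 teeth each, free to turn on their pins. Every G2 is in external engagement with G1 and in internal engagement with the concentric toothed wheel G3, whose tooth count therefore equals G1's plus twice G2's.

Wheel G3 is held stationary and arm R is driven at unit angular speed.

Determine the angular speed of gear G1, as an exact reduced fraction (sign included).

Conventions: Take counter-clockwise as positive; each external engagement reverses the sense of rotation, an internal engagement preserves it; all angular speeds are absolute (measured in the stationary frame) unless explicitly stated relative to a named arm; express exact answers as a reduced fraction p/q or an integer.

planetary set (40T centre, 21T on arm, 82T internal) — Willis relation
ring teeth: 40 + 2·21 = 82
40(ω_sun−ω_arm) = −82(ω_ring−ω_arm),  ω_ring = 0, ω_arm = 1
ω_sun = 1 − (82/40)(0−1) = 61/20
exact speed ratio = 61/20

61/20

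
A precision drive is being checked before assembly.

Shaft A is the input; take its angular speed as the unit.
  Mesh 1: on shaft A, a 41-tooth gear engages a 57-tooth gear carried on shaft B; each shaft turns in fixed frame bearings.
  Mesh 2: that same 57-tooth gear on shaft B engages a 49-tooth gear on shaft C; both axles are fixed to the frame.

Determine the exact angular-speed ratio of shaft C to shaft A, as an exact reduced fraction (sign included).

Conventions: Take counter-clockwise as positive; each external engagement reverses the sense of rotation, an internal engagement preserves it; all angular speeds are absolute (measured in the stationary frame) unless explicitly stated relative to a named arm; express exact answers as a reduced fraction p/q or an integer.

class = fixed-axis compound train [2 meshes; 2 ratios multiply, 2 sense flips]
mesh 1 [41T→57T]: running ratio 41/57, sense −
mesh 2 [57T→49T]: running ratio 41/49, sense +
ω_out/ω_in = 41/49

41/49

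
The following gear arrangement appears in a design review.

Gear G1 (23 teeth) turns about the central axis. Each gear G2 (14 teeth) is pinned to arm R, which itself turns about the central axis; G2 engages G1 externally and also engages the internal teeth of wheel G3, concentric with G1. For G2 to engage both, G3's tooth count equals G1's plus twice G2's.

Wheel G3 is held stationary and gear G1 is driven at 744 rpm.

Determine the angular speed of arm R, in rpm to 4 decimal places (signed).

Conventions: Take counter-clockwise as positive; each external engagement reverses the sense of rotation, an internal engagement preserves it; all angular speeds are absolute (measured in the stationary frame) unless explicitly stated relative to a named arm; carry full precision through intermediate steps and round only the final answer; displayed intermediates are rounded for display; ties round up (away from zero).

class = planetary set [G3 = 23+2·14 = 51; Willis about the carrier]
normalise by the input: solve with ω_sun = 1, then scale by 744 rpm
ring teeth: 23 + 2·14 = 51
23(ω_sun−ω_arm) = −51(ω_ring−ω_arm),  ω_ring = 0, ω_sun = 1
23(1−ω_arm) = −51(0−ω_arm)  ⇒  74·ω_arm = 23  ⇒  ω_arm = 23/74
scale: ω_arm = 23/74 × 744 rpm = +231.2432 rpm

+231.2432 rpm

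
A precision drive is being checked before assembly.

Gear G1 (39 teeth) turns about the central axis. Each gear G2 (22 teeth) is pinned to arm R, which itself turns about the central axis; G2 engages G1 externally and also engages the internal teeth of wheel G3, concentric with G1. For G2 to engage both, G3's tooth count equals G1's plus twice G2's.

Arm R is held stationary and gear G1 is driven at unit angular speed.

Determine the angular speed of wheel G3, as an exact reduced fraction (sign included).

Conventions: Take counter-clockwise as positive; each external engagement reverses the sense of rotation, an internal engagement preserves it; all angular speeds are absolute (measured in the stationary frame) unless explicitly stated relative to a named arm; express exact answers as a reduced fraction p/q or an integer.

topology: planetary set — G1 39T / G2 22T / G3 83T, arm = carrier (Willis)
ring teeth: 39 + 2·22 = 83
39(ω_sun−ω_arm) = −83(ω_ring−ω_arm),  ω_arm = 0, ω_sun = 1
ω_ring = 0 − (39/83)(1−0) = -39/83
exact speed ratio = -39/83

-39/83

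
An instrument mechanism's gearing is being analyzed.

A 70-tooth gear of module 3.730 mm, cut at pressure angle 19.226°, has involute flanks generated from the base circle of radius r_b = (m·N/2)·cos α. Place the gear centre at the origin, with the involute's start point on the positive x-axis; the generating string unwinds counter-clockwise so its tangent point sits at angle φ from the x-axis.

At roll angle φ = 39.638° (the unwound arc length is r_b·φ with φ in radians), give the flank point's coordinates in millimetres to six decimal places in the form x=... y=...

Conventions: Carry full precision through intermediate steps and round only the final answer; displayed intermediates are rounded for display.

topology: single-mesh involute geometry — m = 3.730, N = 70
pitch radius r_p = m·N/2 = 3.730·70/2 = 130.550000
base radius r_b = r_p·cos α = 130.550000·cos 19.226° = 123.268840
roll angle φ = 39.638° = 0.69181361 rad
x = r_b·(cos φ + φ·sin φ) = 149.330627
y = r_b·(sin φ − φ·cos φ) = 12.964913

x=149.330627 y=12.964913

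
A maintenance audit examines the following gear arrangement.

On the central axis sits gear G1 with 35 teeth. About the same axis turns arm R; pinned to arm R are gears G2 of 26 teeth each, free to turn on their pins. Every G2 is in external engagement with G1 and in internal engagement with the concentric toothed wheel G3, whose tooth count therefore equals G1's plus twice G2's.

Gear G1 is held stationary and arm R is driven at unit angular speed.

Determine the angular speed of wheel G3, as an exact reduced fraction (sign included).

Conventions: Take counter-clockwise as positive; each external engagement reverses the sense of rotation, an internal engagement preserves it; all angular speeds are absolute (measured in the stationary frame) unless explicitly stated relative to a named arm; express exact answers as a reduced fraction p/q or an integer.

122/87

class = planetary set [G3 = 35+2·26 = 87; Willis about the carrier]
ring teeth: 35 + 2·26 = 87
35(ω_sun−ω_arm) = −87(ω_ring−ω_arm),  ω_sun = 0, ω_arm = 1
ω_ring = 1 − (35/87)(0−1) = 122/87
exact speed ratio = 122/87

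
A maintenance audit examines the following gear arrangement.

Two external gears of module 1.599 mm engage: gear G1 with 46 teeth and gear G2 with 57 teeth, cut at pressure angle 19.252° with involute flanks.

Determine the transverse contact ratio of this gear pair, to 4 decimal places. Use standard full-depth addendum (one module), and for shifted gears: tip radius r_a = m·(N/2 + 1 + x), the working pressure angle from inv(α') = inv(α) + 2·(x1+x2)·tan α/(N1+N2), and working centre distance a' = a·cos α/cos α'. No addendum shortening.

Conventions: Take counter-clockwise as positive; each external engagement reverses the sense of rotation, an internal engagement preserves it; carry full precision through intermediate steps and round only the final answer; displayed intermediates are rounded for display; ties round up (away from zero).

1.7998

recognized (one external pair, fixed centres): single-mesh tooth geometry, m = 1.599, N1 = 46, N2 = 57
base radii: r_b1 = 34.720339, r_b2 = 43.023028
tip radii: r_a1 = 38.376000, r_a2 = 47.170500
no profile shift: α' = α, a' = a
action lengths: √(r_a1²−r_b1²) = 16.346726, √(r_a2²−r_b2²) = 19.341021
base pitch p_b = π·m·cos α = 4.742485
CR = (16.346726 + 19.341021 − 82.348500·sin 19.25200°)/4.742485 = 1.799796
contact ratio ≈ 1.7998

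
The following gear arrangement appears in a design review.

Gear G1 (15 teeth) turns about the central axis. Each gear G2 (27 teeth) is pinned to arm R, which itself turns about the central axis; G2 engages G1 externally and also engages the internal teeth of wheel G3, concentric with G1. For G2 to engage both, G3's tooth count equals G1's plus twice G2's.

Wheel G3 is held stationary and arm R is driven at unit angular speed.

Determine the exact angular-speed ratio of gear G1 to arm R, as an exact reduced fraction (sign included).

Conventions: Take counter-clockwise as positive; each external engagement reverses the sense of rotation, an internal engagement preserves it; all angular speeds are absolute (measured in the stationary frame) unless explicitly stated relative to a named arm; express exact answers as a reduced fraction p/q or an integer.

planetary set (15T centre, 27T on arm, 69T internal) — Willis relation
ring teeth: 15 + 2·27 = 69
15(ω_sun−ω_arm) = −69(ω_ring−ω_arm),  ω_ring = 0, ω_arm = 1
ω_sun = 1 − (69/15)(0−1) = 28/5
ω_out/ω_in = 28/5

28/5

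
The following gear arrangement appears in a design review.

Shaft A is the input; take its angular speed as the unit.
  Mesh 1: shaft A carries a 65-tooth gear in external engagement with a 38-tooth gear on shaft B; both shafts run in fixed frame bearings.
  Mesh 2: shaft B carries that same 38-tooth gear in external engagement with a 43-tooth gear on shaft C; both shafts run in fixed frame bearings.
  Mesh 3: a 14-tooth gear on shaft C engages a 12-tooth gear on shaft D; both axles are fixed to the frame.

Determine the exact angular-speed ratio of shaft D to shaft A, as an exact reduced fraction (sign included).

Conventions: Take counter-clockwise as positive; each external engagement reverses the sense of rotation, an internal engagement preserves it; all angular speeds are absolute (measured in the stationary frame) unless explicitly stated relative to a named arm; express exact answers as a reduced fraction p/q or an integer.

class = fixed-axis compound train [3 meshes; 3 ratios multiply, 3 sense flips]
mesh 1 [65T→38T]: running ratio 65/38, sense −
mesh 2 [38T→43T]: running ratio 65/43, sense +
mesh 3 [14T→12T]: running ratio 455/258, sense −
ω_out/ω_in = -455/258

-455/258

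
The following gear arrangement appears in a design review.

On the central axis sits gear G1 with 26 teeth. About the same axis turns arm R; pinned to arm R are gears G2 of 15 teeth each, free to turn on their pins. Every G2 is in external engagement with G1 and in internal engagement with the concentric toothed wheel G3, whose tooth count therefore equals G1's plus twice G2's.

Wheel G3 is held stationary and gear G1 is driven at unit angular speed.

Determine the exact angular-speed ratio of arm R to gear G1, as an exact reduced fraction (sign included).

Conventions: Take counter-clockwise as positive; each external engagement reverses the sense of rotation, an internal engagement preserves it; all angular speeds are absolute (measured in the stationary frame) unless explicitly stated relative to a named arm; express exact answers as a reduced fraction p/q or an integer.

13/41

planetary set (26T centre, 15T on arm, 56T internal) — Willis relation
ring teeth: 26 + 2·15 = 56
26(ω_sun−ω_arm) = −56(ω_ring−ω_arm),  ω_ring = 0, ω_sun = 1
26(1−ω_arm) = −56(0−ω_arm)  ⇒  82·ω_arm = 26  ⇒  ω_arm = 13/41
ω_out/ω_in = 13/41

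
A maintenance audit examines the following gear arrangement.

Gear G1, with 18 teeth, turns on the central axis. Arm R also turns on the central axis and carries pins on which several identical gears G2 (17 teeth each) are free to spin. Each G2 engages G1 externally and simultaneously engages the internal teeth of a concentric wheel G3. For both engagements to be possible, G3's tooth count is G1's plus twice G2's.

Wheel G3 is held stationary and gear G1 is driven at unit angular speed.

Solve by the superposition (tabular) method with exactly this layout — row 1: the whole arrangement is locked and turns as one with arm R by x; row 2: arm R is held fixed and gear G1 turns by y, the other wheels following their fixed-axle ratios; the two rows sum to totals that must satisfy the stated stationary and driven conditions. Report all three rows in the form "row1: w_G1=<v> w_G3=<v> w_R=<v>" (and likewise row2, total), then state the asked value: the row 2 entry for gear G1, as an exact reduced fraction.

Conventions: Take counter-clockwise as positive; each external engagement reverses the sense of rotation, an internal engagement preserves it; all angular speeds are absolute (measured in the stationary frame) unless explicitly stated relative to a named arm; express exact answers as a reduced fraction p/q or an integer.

recognized (axles ride arm R): planetary set, 18/17/52 teeth
row 1: whole set turns with the arm by x
row 2 (arm held, sun turns y): ω_ring = −(18/52)·y, ω_arm = 0
boundary: total ω_ring = x − (18/52)·y = 0 and total ω_sun = x + y = 1  ⇒  y = 26/35, x = 9/35
row 2 ring = −(18/52)·26/35 = -9/35
totals (row 1 + row 2): sun 9/35 + 26/35 = 1, ring 9/35 + (-9/35) = 0, arm 9/35 + 0 = 9/35
asked cell (row2, sun) = 26/35

row1: w_G1=9/35 w_G3=9/35 w_R=9/35
row2: w_G1=26/35 w_G3=-9/35 w_R=0
total: w_G1=1 w_G3=0 w_R=9/35
asked value: 26/35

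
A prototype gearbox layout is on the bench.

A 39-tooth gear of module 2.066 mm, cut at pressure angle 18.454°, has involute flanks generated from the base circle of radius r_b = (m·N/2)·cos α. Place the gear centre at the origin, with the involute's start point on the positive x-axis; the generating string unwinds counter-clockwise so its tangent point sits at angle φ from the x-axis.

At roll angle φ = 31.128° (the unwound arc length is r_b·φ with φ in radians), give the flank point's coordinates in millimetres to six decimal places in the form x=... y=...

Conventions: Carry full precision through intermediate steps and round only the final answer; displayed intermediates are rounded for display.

x=43.445797 y=1.983030

recognized (one wheel, involute flank): single-mesh tooth geometry, m = 2.066, N = 39
pitch radius r_p = m·N/2 = 2.066·39/2 = 40.287000
base radius r_b = r_p·cos α = 40.287000·cos 18.454° = 38.215366
roll angle φ = 31.128° = 0.54328609 rad
x = r_b·(cos φ + φ·sin φ) = 43.445797
y = r_b·(sin φ − φ·cos φ) = 1.983030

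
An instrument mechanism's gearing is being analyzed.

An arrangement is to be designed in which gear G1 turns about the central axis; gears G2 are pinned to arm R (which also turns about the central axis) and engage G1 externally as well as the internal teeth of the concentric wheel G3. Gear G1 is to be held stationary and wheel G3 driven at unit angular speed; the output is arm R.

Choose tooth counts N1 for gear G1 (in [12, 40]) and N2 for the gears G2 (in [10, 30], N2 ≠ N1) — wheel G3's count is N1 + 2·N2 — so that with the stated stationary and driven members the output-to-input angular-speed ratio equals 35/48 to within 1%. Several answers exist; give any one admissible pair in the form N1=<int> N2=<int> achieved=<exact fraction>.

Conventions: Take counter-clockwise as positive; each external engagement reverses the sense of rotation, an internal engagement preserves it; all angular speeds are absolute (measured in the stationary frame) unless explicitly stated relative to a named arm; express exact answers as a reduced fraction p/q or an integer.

N1=13 N2=11 achieved=35/48

design class (target 35/48): planetary set
Willis with ω_sun = 0: ω_arm/ω_ring = N3/(N1+N3); set equal to 35/48  ⇒  N3/N1 = (35/48)/(1 − 35/48) = 35/13
N3 = N1 + 2·N2  ⇒  N2/N1 = (N3/N1 − 1)/2 = (35/13 − 1)/2 = 11/13
smallest multiple with N1 ≥ 12 and N2 ≥ 10: k = 1  ⇒  N1 = 1·13 = 13, N2 = 1·11 = 11 (N1 ≤ 40, N2 ≤ 30, N2 ≠ N1 ✓), N3 = 13 + 2·11 = 35
check: N3/(N1+N3) with N1 = 13, N3 = 35 gives 35/48; |achieved − target| = 0 ≤ 7/960 ✓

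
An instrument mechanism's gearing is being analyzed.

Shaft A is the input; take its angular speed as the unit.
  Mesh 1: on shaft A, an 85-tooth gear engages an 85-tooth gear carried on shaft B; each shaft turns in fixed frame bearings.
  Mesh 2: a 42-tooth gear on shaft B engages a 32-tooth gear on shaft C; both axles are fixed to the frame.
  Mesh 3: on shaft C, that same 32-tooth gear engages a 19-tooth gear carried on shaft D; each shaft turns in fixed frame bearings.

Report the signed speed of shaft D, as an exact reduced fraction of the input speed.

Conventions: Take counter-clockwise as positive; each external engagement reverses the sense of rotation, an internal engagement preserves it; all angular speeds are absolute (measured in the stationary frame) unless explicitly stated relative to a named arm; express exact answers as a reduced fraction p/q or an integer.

-42/19

3-mesh fixed-axis compound train (all bearings frame-fixed)
mesh 1 [85T→85T]: |ω|/ω_in = 1×85/85 = 1, sense flips to −
mesh 2 [42T→32T]: |ω|/ω_in = 1×42/32 = 21/16, sense flips to +
mesh 3 [32T→19T]: |ω|/ω_in = (21/16)×32/19 = 42/19, sense flips to −
signed output speed (× input speed) = -42/19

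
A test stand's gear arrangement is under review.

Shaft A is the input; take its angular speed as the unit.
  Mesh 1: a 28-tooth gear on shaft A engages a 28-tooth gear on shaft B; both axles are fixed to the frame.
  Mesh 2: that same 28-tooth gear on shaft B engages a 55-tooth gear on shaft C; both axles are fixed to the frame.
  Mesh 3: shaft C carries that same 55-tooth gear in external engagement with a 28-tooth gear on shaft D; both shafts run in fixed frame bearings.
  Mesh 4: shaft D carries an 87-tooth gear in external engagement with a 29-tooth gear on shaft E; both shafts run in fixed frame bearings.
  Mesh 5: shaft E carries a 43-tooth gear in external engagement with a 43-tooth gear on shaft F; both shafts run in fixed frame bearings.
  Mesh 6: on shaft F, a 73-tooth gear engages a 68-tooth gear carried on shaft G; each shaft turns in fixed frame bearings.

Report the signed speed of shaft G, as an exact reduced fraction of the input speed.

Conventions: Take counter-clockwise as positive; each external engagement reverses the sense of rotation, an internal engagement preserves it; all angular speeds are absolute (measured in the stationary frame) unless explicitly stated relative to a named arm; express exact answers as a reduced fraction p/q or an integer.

219/68

6-mesh fixed-axis compound train (all bearings frame-fixed)
mesh 1 [28T→28T]: |ω|/ω_in = 1×28/28 = 1, sense flips to −
mesh 2 [28T→55T]: |ω|/ω_in = 1×28/55 = 28/55, sense flips to +
mesh 3 [55T→28T]: |ω|/ω_in = (28/55)×55/28 = 1, sense flips to −
mesh 4 [87T→29T]: |ω|/ω_in = 1×87/29 = 3, sense flips to +
mesh 5 [43T→43T]: |ω|/ω_in = 3×43/43 = 3, sense flips to −
mesh 6 [73T→68T]: |ω|/ω_in = 3×73/68 = 219/68, sense flips to +
signed output speed (× input speed) = 219/68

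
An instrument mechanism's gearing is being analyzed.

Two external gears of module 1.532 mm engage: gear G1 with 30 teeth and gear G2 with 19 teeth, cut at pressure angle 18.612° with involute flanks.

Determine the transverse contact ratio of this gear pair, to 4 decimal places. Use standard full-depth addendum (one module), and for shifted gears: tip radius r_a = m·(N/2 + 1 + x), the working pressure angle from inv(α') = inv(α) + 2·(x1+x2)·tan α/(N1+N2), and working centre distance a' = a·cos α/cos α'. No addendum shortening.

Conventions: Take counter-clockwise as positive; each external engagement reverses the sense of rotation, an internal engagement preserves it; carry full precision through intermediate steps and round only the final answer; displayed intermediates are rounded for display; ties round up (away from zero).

1.6547

class = single-mesh tooth geometry [involute pair 30T × 19T, m = 1.532]
base radii: r_b1 = 21.778182, r_b2 = 13.792849
tip radii: r_a1 = 24.512000, r_a2 = 16.086000
no profile shift: α' = α, a' = a
action lengths: √(r_a1²−r_b1²) = 11.249396, √(r_a2²−r_b2²) = 8.277482
base pitch p_b = π·m·cos α = 4.561212
CR = (11.249396 + 8.277482 − 37.534000·sin 18.61200°)/4.561212 = 1.654738
contact ratio ≈ 1.6547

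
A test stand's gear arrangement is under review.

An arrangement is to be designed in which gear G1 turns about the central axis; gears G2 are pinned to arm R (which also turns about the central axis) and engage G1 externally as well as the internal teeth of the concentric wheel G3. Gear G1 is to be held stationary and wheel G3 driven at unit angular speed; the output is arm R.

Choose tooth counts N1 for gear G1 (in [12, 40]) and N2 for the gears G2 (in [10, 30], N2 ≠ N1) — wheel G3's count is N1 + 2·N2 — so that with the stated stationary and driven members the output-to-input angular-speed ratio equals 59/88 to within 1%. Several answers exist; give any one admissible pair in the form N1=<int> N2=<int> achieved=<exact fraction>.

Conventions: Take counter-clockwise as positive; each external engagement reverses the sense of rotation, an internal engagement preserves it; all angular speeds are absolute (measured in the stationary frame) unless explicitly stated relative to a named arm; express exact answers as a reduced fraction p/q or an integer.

N1=29 N2=15 achieved=59/88

topology: planetary set — design target 59/88, arm = carrier (Willis)
Willis with ω_sun = 0: ω_arm/ω_ring = N3/(N1+N3); set equal to 59/88  ⇒  N3/N1 = (59/88)/(1 − 59/88) = 59/29
N3 = N1 + 2·N2  ⇒  N2/N1 = (N3/N1 − 1)/2 = (59/29 − 1)/2 = 15/29
smallest multiple with N1 ≥ 12 and N2 ≥ 10: k = 1  ⇒  N1 = 1·29 = 29, N2 = 1·15 = 15 (N1 ≤ 40, N2 ≤ 30, N2 ≠ N1 ✓), N3 = 29 + 2·15 = 59
check: N3/(N1+N3) with N1 = 29, N3 = 59 gives 59/88; |achieved − target| = 0 ≤ 59/8800 ✓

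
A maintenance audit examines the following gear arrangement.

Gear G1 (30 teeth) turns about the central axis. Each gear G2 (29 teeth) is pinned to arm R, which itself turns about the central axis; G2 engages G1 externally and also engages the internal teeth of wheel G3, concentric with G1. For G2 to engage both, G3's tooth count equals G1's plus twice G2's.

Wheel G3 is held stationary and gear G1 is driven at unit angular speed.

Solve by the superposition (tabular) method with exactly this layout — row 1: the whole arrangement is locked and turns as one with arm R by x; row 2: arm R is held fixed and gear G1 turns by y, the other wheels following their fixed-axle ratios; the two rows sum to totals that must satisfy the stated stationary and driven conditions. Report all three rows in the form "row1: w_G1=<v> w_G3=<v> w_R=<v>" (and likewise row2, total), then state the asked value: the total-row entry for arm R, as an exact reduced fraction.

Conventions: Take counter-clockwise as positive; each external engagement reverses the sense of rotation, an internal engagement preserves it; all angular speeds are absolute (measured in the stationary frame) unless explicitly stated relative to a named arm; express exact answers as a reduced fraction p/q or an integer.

recognized (axles ride arm R): planetary set, 30/29/88 teeth
row 1 — lock + rotate with arm: ω_sun = ω_ring = ω_arm = x
superposition row 2 [arm held]: sun y, ring −(30/88)·y, arm 0
boundary: total ω_ring = x − (30/88)·y = 0 and total ω_sun = x + y = 1  ⇒  y = 44/59, x = 15/59
row 2 ring = −(30/88)·44/59 = -15/59
totals (row 1 + row 2): sun 15/59 + 44/59 = 1, ring 15/59 + (-15/59) = 0, arm 15/59 + 0 = 15/59
asked cell (total, arm) = 15/59

row1: w_G1=15/59 w_G3=15/59 w_R=15/59
row2: w_G1=44/59 w_G3=-15/59 w_R=0
total: w_G1=1 w_G3=0 w_R=15/59
asked value: 15/59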